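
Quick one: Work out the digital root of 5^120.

The digital root of n equals n mod 9 (or 9 when 9 | n), so we need 5^120 mod 9.
5^120 ≡ 1 (mod 9), so the digital root is 1.

1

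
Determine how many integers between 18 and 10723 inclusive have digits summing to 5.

The integers in [18, 10723] that have digits summing to 5: 23, 32, 41, 50, 104, 113, …, 10310, 10400.
69 qualify.

69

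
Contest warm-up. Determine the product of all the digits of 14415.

80

1×4×4×1×5 = 80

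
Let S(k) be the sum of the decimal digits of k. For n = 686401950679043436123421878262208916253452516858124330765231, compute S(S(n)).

10

First digit sum: 244.
2+4+4 = 10.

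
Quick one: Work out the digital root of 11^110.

4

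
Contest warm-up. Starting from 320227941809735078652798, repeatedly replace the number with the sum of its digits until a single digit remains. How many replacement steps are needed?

2

320227941809735078652798 → 114 → 6 (2 steps)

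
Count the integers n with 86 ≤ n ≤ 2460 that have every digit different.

The integers in [86, 2460] that have every digit different: 86, 87, 89, 90, 91, 92, …, 2459, 2460.
1361 qualify.

1361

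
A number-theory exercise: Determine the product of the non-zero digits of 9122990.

2916

9×1×2×2×9×9 = 2916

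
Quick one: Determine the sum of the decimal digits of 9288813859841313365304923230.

121

9+2+8+8+8+1+3+8+5+9+8+4+1+3+1+3+3+6+5+3+0+4+9+2+3+2+3+0 = 121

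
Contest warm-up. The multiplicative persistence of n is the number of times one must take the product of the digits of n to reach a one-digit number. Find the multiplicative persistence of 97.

3

97 → 63 → 18 → 8 (3 steps)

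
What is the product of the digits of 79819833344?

15676416

7×9×8×1×9×8×3×3×3×4×4 = 15676416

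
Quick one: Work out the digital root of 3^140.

The digital root of n equals n mod 9 (or 9 when 9 | n), so we need 3^140 mod 9.
3^140 ≡ 0 (mod 9), so the digital root is 9.

9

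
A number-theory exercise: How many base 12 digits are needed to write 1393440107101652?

15

1393440107101652 in base 12 is 11034A0405B1018, which has 15 digits.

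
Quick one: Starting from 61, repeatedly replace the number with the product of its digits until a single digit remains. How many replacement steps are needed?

1

61 → 6 (1 step)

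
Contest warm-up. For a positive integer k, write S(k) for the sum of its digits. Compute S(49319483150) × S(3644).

S(49319483150) = 4+9+3+1+9+4+8+3+1+5+0 = 47.
S(3644) = 3+6+4+4 = 17.
47 · 17 = 799.

799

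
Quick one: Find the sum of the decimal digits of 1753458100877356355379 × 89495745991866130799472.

1753458100877356355379 × 89495745991866130799472 = 156927040803499862691342070020295253417559888
Sum of its 45 digits: 198.

198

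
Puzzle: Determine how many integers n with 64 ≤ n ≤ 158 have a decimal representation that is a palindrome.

10

The integers in [64, 158] that have a decimal representation that is a palindrome: 66, 77, 88, 99, 101, 111, 121, 131, 141, 151.
10 qualify.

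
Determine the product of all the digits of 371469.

4536

3×7×1×4×6×9 = 4536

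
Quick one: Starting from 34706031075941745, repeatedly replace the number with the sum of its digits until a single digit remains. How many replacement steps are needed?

3

34706031075941745 → 66 → 12 → 3 (3 steps)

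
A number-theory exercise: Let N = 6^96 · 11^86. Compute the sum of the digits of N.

693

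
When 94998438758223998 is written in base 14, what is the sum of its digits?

94998438758223998 in base 14 is 8798CCD7CBA6714.
Digit sum: 8+7+9+8+12+12+13+7+12+11+10+6+7+1+4 = 127.

127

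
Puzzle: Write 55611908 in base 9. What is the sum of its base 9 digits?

36

55611908 in base 9 is 125571168.
Digit sum: 1+2+5+5+7+1+1+6+8 = 36.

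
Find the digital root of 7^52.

The digital root of n equals n mod 9 (or 9 when 9 | n), so we need 7^52 mod 9.
7^52 ≡ 7 (mod 9), so the digital root is 7.

7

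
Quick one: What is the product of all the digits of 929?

162

9×2×9 = 162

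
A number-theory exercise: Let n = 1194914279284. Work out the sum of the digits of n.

1+1+9+4+9+1+4+2+7+9+2+8+4 = 61

61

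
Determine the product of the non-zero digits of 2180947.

2×1×8×9×4×7 = 4032

4032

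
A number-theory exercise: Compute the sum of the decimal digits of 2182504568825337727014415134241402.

121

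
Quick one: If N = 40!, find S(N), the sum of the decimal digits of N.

189

40! = 815915283247897734345611269596115894272000000000
Sum of its 48 digits: 189.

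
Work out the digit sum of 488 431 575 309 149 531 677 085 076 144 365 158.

163

4+8+8+4+3+1+5+7+5+3+0+9+1+4+9+5+3+1+6+7+7+0+8+5+0+7+6+1+4+4+3+6+5+1+5+8 = 163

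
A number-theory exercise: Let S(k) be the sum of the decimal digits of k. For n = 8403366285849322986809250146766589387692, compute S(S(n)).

9

First digit sum: 207.
2+0+7 = 9.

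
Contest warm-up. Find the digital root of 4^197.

7

The digital root of n equals n mod 9 (or 9 when 9 | n), so we need 4^197 mod 9.
4^197 ≡ 7 (mod 9), so the digital root is 7.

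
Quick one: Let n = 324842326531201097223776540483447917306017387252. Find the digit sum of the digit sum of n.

First digit sum: 189.
1+8+9 = 18.

18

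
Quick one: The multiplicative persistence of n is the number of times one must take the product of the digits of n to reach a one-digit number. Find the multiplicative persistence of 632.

3

632 → 36 → 18 → 8 (3 steps)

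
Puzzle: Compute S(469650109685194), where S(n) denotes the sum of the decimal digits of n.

4+6+9+6+5+0+1+0+9+6+8+5+1+9+4 = 73

73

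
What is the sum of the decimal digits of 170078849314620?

1+7+0+0+7+8+8+4+9+3+1+4+6+2+0 = 60

60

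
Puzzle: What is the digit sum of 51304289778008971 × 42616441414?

142

51304289778008971 × 42616441414 = 2186406259611398378187924994
Sum of its 28 digits: 142.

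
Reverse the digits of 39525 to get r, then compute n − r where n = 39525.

-13068

Reverse of 39525 is 52593.
39525 − 52593 = -13068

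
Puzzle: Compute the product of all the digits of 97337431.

9×7×3×3×7×4×3×1 = 47628

47628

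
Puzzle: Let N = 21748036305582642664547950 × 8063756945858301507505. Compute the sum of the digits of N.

21748036305582642664547950 × 8063756945858301507505 = 175370878817920549404056890144355985504357364750
Sum of its 48 digits: 220.

220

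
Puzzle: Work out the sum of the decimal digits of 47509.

25

4+7+5+0+9 = 25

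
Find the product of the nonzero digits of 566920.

3240

5×6×6×9×2 = 3240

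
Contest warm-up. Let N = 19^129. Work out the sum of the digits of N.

19^129 = 910362841929601593699242915329458527779099306390144333215018898204440341851315851587840460641860627227530174135975712645444059202059862934786573527168118056972572179
Sum of its 165 digits: 730.

730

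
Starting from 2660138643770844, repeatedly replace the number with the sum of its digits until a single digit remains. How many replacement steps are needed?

3

2660138643770844 → 69 → 15 → 6 (3 steps)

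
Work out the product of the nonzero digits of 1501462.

240

1×5×1×4×6×2 = 240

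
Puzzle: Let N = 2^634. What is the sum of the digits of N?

880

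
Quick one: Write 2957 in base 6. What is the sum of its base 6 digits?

12

2957 in base 6 is 21405.
Digit sum: 2+1+4+0+5 = 12.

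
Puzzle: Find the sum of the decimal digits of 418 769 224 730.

4+1+8+7+6+9+2+2+4+7+3+0 = 53

53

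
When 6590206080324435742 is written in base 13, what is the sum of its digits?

118

6590206080324435742 in base 13 is 9B99A92BA4437B324.
Digit sum: 9+11+9+9+10+9+2+11+10+4+4+3+7+11+3+2+4 = 118.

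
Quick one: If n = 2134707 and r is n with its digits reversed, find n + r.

9209019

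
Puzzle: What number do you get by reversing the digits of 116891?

Reversing 116891 gives 198611.

198611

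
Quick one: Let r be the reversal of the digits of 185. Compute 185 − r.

Reverse of 185 is 581.
185 − 581 = -396

-396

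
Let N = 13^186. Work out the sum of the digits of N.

13^186 = 1561217925417335689726103955425940734692730678418087606105494586586777324815140319407682431270547557585873208920482473076830845179510116750674103996481724527987222662740758329422665455475986922500127624489609
Sum of its 208 digits: 946.

946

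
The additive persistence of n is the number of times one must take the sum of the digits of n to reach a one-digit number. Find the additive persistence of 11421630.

11421630 → 18 → 9 (2 steps)

2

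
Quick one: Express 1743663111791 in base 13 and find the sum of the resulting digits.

71

1743663111791 in base 13 is C85716945B3.
Digit sum: 12+8+5+7+1+6+9+4+5+11+3 = 71.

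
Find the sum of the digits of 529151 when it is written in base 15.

49

529151 in base 15 is A6BBB.
Digit sum: 10+6+11+11+11 = 49.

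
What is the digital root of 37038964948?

7

3+7+0+3+8+9+6+4+9+4+8 = 61
6+1 = 7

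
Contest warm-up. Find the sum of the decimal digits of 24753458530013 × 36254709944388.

135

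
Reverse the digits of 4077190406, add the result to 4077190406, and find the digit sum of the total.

22

Reversal of 4077190406 is 6040917704; 4077190406 + 6040917704 = 10118108110.
Digit sum of 10118108110: 1+0+1+1+8+1+0+8+1+1+0 = 22.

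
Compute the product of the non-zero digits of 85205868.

153600

8×5×2×5×8×6×8 = 153600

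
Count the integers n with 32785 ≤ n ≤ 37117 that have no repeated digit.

1149

The integers in [32785, 37117] that have no repeated digit: 32785, 32786, 32789, 32790, 32791, 32794, …, 37108, 37109.
1149 qualify.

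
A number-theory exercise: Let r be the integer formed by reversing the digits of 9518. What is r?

8159

Reversing 9518 gives 8159.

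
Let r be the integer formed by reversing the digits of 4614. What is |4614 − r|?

Reverse of 4614 is 4164.
|4614 − 4164| = 450

450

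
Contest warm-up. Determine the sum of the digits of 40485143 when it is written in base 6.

23

40485143 in base 6 is 4003423115.
Digit sum: 4+0+0+3+4+2+3+1+1+5 = 23.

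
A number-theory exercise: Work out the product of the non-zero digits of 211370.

42

2×1×1×3×7 = 42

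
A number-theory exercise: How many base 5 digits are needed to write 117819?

8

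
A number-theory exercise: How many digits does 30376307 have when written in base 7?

9

30376307 in base 7 is 516123443, which has 9 digits.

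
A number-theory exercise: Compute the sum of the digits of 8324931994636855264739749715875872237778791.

8+3+2+4+9+3+1+9+9+4+6+3+6+8+5+5+2+6+4+7+3+9+7+4+9+7+1+5+8+7+5+8+7+2+2+3+7+7+7+8+7+9+1 = 237

237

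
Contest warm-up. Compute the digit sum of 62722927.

37

6+2+7+2+2+9+2+7 = 37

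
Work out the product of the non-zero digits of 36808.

1152

3×6×8×8 = 1152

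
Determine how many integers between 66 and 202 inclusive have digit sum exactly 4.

5

The integers in [66, 202] that have digit sum exactly 4: 103, 112, 121, 130, 202.
5 qualify.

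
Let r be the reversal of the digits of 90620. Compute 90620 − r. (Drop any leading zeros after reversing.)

Reverse of 90620 is 2609.
90620 − 2609 = 88011

88011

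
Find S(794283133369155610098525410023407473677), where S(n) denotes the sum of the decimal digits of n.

7+9+4+2+8+3+1+3+3+3+6+9+1+5+5+6+1+0+0+9+8+5+2+5+4+1+0+0+2+3+4+0+7+4+7+3+6+7+7 = 160

160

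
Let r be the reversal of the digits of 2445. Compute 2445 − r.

-2997

Reverse of 2445 is 5442.
2445 − 5442 = -2997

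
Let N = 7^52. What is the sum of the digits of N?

196

7^52 = 88124787089723195184393736687912818113311201
Sum of its 44 digits: 196.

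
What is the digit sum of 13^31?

13^31 = 34059943367449284484947168626829637
Sum of its 35 digits: 184.

184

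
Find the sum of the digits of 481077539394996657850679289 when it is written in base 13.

153

481077539394996657850679289 in base 13 is B6A23465A96A8B7A10916819.
Digit sum: 11+6+10+2+3+4+6+5+10+9+6+10+8+11+7+10+1+0+9+1+6+8+1+9 = 153.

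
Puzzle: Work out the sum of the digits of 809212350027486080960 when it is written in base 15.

102

809212350027486080960 in base 15 is 832E701295DAB16325.
Digit sum: 8+3+2+14+7+0+1+2+9+5+13+10+11+1+6+3+2+5 = 102.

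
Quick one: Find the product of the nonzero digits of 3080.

24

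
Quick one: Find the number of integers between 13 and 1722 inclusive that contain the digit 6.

The integers in [13, 1722] that contain the digit 6: 16, 26, 36, 46, 56, 60, …, 1706, 1716.
486 qualify.

486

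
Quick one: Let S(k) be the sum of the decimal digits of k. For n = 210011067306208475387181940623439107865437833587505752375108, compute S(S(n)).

10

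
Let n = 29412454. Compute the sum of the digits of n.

31

2+9+4+1+2+4+5+4 = 31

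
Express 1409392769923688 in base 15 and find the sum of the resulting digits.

1409392769923688 in base 15 is ACE18188DA278.
Digit sum: 10+12+14+1+8+1+8+8+13+10+2+7+8 = 102.

102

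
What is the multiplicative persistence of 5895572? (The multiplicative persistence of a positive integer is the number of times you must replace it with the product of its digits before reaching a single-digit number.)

2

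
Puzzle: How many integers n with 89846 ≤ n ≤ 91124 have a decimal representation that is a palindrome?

14

The integers in [89846, 91124] that have a decimal representation that is a palindrome: 89898, 89998, 90009, 90109, 90209, 90309, …, 91019, 91119.
14 qualify.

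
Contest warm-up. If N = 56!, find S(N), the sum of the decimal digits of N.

56! = 710998587804863451854045647463724949736497978881168458687447040000000000000
Sum of its 75 digits: 333.

333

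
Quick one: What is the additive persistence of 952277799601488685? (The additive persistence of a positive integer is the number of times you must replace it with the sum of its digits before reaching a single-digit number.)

2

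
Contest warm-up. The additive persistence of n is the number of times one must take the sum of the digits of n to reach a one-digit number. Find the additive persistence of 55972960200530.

55972960200530 → 53 → 8 (2 steps)

2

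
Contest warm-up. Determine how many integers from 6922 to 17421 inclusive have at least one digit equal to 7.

The integers in [6922, 17421] that have at least one digit equal to 7: 6927, 6937, 6947, 6957, 6967, 6970, …, 17420, 17421.
3878 qualify.

3878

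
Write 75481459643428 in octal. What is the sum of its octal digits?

48

75481459643428 in base 8 is 2112314545552044.
Digit sum: 2+1+1+2+3+1+4+5+4+5+5+5+2+0+4+4 = 48.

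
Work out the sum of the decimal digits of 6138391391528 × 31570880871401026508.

145

6138391391528 × 31570880871401026508 = 193794423363964064325369734624224
Sum of its 33 digits: 145.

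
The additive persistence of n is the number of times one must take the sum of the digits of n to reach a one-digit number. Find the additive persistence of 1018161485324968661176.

3

1018161485324968661176 → 94 → 13 → 4 (3 steps)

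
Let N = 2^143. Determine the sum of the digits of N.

185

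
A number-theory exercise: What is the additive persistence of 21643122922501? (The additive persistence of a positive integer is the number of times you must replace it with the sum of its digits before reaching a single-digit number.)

2

21643122922501 → 40 → 4 (2 steps)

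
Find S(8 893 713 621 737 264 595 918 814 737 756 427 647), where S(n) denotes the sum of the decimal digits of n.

192

8+8+9+3+7+1+3+6+2+1+7+3+7+2+6+4+5+9+5+9+1+8+8+1+4+7+3+7+7+5+6+4+2+7+6+4+7 = 192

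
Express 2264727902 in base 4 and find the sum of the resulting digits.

2264727902 in base 4 is 2012333100011132.
Digit sum: 2+0+1+2+3+3+3+1+0+0+0+1+1+1+3+2 = 23.

23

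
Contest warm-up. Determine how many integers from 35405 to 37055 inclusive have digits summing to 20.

113

The integers in [35405, 37055] that have digits summing to 20: 35408, 35417, 35426, 35435, 35444, 35453, …, 37046, 37055.
113 qualify.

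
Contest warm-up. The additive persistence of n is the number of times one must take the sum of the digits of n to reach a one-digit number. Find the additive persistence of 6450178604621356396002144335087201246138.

3

6450178604621356396002144335087201246138 → 146 → 11 → 2 (3 steps)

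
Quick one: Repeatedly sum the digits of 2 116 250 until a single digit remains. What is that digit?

2+1+1+6+2+5+0 = 17
1+7 = 8
(Equivalently, 2 116 250 mod 9 = 8.)

8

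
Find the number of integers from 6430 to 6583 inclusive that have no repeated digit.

81

The integers in [6430, 6583] that have no repeated digit: 6430, 6431, 6432, 6435, 6437, 6438, …, 6582, 6583.
81 qualify.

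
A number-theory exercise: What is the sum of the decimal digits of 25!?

72

25! = 15511210043330985984000000
Sum of its 26 digits: 72.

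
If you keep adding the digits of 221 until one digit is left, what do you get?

5

2+2+1 = 5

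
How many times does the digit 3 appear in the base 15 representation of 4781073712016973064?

2

4781073712016973064 in base 15 is ADB95D432420E394.
The digit 3 appears 2 times.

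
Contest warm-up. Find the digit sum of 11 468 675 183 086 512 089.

89

1+1+4+6+8+6+7+5+1+8+3+0+8+6+5+1+2+0+8+9 = 89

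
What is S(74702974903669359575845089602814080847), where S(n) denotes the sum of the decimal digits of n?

7+4+7+0+2+9+7+4+9+0+3+6+6+9+3+5+9+5+7+5+8+4+5+0+8+9+6+0+2+8+1+4+0+8+0+8+4+7 = 189

189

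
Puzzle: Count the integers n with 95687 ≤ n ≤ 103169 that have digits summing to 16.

239

The integers in [95687, 103169] that have digits summing to 16: 96001, 96010, 96100, 97000, 100069, 100078, …, 103156, 103165.
239 qualify.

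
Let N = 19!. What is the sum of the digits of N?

45

19! = 121645100408832000
Sum of its 18 digits: 45.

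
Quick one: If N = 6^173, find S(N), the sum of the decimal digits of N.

540

6^173 = 417029057339102790023624624168866746803805625985341227008243585672571076711401801072170474871500515735542719580204155593190106848034816
Sum of its 135 digits: 540.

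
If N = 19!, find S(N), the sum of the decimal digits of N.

19! = 121645100408832000
Sum of its 18 digits: 45.

45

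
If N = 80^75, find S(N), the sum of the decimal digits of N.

80^75 = 53919893334301279589334030174039261347274288845081144962207220498432000000000000000000000000000000000000000000000000000000000000000000000000000
Sum of its 143 digits: 287.

287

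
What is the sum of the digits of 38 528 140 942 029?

3+8+5+2+8+1+4+0+9+4+2+0+2+9 = 57

57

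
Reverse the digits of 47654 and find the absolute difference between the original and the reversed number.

Reverse of 47654 is 45674.
|47654 − 45674| = 1980

1980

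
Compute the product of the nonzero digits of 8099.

648

8×9×9 = 648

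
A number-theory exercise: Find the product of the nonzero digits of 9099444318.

9×9×9×4×4×4×3×1×8 = 1119744

1119744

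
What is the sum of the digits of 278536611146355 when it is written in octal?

65

278536611146355 in base 8 is 7725173360725163.
Digit sum: 7+7+2+5+1+7+3+3+6+0+7+2+5+1+6+3 = 65.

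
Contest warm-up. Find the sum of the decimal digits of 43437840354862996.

4+3+4+3+7+8+4+0+3+5+4+8+6+2+9+9+6 = 85

85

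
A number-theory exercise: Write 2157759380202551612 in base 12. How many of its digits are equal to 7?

2

2157759380202551612 in base 12 is B80730A7880B54938.
The digit 7 appears 2 times.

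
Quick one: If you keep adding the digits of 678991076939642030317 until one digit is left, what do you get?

6+7+8+9+9+1+0+7+6+9+3+9+6+4+2+0+3+0+3+1+7 = 100
1+0+0 = 1

1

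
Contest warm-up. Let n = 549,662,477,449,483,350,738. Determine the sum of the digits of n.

108

5+4+9+6+6+2+4+7+7+4+4+9+4+8+3+3+5+0+7+3+8 = 108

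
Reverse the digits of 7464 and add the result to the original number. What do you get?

12111

Reverse of 7464 is 4647.
7464 + 4647 = 12111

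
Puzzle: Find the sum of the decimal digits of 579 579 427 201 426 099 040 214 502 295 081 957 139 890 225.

191

5+7+9+5+7+9+4+2+7+2+0+1+4+2+6+0+9+9+0+4+0+2+1+4+5+0+2+2+9+5+0+8+1+9+5+7+1+3+9+8+9+0+2+2+5 = 191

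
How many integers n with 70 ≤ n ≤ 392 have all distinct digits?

238

The integers in [70, 392] that have all distinct digits: 70, 71, 72, 73, 74, 75, …, 391, 392.
238 qualify.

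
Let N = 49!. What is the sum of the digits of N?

49! = 608281864034267560872252163321295376887552831379210240000000000
Sum of its 63 digits: 225.

225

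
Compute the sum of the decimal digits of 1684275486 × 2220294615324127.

114

1684275486 × 2220294615324127 = 3739587792288227050450722
Sum of its 25 digits: 114.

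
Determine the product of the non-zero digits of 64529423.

51840

6×4×5×2×9×4×2×3 = 51840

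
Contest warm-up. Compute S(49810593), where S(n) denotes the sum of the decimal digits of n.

39

4+9+8+1+0+5+9+3 = 39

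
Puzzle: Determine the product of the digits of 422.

4×2×2 = 16

16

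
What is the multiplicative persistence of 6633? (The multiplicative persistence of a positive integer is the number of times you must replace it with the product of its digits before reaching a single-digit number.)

6633 → 324 → 24 → 8 (3 steps)

3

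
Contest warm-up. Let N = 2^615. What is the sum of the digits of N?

809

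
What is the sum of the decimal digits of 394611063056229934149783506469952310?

155

3+9+4+6+1+1+0+6+3+0+5+6+2+2+9+9+3+4+1+4+9+7+8+3+5+0+6+4+6+9+9+5+2+3+1+0 = 155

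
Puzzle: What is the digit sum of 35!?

35! = 10333147966386144929666651337523200000000
Sum of its 41 digits: 144.

144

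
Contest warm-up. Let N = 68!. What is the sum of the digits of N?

342

68! = 2480035542436830599600990418569171581047399201355367672371710738018221445712183296000000000000000
Sum of its 97 digits: 342.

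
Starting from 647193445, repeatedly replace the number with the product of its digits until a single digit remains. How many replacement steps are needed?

2

647193445 → 362880 → 0 (2 steps)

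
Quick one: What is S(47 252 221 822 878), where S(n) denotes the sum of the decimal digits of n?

60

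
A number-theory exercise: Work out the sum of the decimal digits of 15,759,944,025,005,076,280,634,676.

111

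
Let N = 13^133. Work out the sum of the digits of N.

679

13^133 = 14271376276164604420193286714828883608207728770201760647866120065582994888986242465012563473349463772788717720324507874983163683035744195473537090653
Sum of its 149 digits: 679.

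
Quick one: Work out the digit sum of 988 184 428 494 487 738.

9+8+8+1+8+4+4+2+8+4+9+4+4+8+7+7+3+8 = 106

106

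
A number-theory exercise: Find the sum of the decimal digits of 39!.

39! = 20397882081197443358640281739902897356800000000
Sum of its 47 digits: 189.

189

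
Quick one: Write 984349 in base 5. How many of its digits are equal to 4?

984349 in base 5 is 222444344.
The digit 4 appears 5 times.

5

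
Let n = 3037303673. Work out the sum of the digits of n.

35

3+0+3+7+3+0+3+6+7+3 = 35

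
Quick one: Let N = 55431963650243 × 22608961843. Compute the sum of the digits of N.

116

55431963650243 × 22608961843 = 1253259151050906984677849
Sum of its 25 digits: 116.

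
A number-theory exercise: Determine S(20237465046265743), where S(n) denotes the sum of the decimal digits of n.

2+0+2+3+7+4+6+5+0+4+6+2+6+5+7+4+3 = 66

66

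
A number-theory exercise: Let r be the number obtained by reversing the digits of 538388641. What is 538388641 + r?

Reverse of 538388641 is 146883835.
538388641 + 146883835 = 685272476

685272476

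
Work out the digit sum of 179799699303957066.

1+7+9+7+9+9+6+9+9+3+0+3+9+5+7+0+6+6 = 105

105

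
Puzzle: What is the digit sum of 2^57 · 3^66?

234

2^57 · 3^66 = 4453613905990308588714535800947710777258344972288
Sum of its 49 digits: 234.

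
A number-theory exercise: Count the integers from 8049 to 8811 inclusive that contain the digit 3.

220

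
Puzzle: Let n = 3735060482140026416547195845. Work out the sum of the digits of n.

3+7+3+5+0+6+0+4+8+2+1+4+0+0+2+6+4+1+6+5+4+7+1+9+5+8+4+5 = 110

110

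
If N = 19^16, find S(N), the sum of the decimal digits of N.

91

19^16 = 288441413567621167681
Sum of its 21 digits: 91.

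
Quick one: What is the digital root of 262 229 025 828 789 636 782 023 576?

2+6+2+2+2+9+0+2+5+8+2+8+7+8+9+6+3+6+7+8+2+0+2+3+5+7+6 = 127
1+2+7 = 10
1+0 = 1
(Equivalently, 262 229 025 828 789 636 782 023 576 mod 9 = 1.)

1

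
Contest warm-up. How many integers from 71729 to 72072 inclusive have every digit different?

114

The integers in [71729, 72072] that have every digit different: 71802, 71803, 71804, 71805, 71806, 71809, …, 72068, 72069.
114 qualify.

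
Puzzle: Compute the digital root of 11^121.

2

The digital root of n equals n mod 9 (or 9 when 9 | n), so we need 11^121 mod 9.
11^121 ≡ 2 (mod 9), so the digital root is 2.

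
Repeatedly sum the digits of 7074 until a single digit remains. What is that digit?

9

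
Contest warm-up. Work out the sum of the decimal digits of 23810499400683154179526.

2+3+8+1+0+4+9+9+4+0+0+6+8+3+1+5+4+1+7+9+5+2+6 = 97

97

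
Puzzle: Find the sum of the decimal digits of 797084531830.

7+9+7+0+8+4+5+3+1+8+3+0 = 55

55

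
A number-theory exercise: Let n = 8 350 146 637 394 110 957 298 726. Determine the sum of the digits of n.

116

8+3+5+0+1+4+6+6+3+7+3+9+4+1+1+0+9+5+7+2+9+8+7+2+6 = 116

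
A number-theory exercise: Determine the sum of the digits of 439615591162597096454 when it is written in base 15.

144

439615591162597096454 in base 15 is 46DDE9B28643D19D1E.
Digit sum: 4+6+13+13+14+9+11+2+8+6+4+3+13+1+9+13+1+14 = 144.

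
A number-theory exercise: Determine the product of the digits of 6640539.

6×6×4×0×5×3×9 = 0

0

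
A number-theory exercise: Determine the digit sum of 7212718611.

36

7+2+1+2+7+1+8+6+1+1 = 36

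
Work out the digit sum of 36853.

3+6+8+5+3 = 25

25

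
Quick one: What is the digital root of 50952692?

2

5+0+9+5+2+6+9+2 = 38
3+8 = 11
1+1 = 2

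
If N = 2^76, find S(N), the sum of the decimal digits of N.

2^76 = 75557863725914323419136
Sum of its 23 digits: 106.

106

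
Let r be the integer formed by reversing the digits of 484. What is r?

484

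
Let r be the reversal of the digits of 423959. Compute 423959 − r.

Reverse of 423959 is 959324.
423959 − 959324 = -535365

-535365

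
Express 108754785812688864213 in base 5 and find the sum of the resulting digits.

108754785812688864213 in base 5 is 24244300124241223341322123323.
Digit sum: 2+4+2+4+4+3+0+0+1+2+4+2+4+1+2+2+3+3+4+1+3+2+2+1+2+3+3+2+3 = 69.

69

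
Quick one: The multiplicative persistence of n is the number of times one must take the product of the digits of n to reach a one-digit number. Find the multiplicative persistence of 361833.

361833 → 1296 → 108 → 0 (3 steps)

3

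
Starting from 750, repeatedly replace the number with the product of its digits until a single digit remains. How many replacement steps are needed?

1

750 → 0 (1 step)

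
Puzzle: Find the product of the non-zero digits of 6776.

6×7×7×6 = 1764

1764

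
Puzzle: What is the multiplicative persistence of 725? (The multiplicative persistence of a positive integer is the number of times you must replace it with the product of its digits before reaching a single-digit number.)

725 → 70 → 0 (2 steps)

2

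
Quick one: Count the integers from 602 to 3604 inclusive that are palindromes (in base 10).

The integers in [602, 3604] that are palindromes (in base 10): 606, 616, 626, 636, 646, 656, …, 3443, 3553.
66 qualify.

66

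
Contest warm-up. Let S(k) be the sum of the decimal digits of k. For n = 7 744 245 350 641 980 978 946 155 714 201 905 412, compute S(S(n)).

First digit sum: 159.
1+5+9 = 15.

15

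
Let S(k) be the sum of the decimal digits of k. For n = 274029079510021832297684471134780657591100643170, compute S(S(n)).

17

First digit sum: 188.
1+8+8 = 17.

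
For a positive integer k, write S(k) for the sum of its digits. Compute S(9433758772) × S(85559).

S(9433758772) = 9+4+3+3+7+5+8+7+7+2 = 55.
S(85559) = 8+5+5+5+9 = 32.
55 · 32 = 1760.

1760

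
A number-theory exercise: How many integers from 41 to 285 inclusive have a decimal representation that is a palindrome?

25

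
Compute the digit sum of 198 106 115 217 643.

55

1+9+8+1+0+6+1+1+5+2+1+7+6+4+3 = 55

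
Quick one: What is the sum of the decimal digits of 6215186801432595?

66

6+2+1+5+1+8+6+8+0+1+4+3+2+5+9+5 = 66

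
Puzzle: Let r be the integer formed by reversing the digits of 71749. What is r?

94717

Reversing 71749 gives 94717.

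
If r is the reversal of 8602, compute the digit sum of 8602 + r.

14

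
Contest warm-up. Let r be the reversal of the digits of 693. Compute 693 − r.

297

Reverse of 693 is 396.
693 − 396 = 297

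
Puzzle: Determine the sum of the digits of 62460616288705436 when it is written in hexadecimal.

62460616288705436 in base 16 is DDE7997E571B9C.
Digit sum: 13+13+14+7+9+9+7+14+5+7+1+11+9+12 = 131.

131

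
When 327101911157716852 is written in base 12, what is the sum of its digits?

91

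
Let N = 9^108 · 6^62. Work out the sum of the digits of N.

9^108 · 6^62 = 20117246768661768124900384047167582798341069061246850119798814363058867950900544659100925342532398860689601225770245642891228199499739943384323777888256
Sum of its 152 digits: 711.

711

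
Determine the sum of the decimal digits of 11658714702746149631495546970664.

148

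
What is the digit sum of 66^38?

351

66^38 = 1388895435352903806694380714081244868409279367798644326281793708752896
Sum of its 70 digits: 351.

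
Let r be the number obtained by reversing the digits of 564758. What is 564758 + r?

1422223

Reverse of 564758 is 857465.
564758 + 857465 = 1422223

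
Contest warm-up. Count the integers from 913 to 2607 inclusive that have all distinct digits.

The integers in [913, 2607] that have all distinct digits: 913, 914, 915, 916, 917, 918, …, 2605, 2607.
851 qualify.

851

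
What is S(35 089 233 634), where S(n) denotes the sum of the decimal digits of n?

3+5+0+8+9+2+3+3+6+3+4 = 46

46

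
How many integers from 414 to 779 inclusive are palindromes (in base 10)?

The integers in [414, 779] that are palindromes (in base 10): 414, 424, 434, 444, 454, 464, …, 767, 777.
37 qualify.

37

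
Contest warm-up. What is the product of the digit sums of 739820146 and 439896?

1560

S(739820146) = 7+3+9+8+2+0+1+4+6 = 40.
S(439896) = 4+3+9+8+9+6 = 39.
40 · 39 = 1560.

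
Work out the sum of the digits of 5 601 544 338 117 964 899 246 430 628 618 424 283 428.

5+6+0+1+5+4+4+3+3+8+1+1+7+9+6+4+8+9+9+2+4+6+4+3+0+6+2+8+6+1+8+4+2+4+2+8+3+4+2+8 = 180

180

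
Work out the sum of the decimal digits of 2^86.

112

2^86 = 77371252455336267181195264
Sum of its 26 digits: 112.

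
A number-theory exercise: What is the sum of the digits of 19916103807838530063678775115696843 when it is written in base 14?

199

19916103807838530063678775115696843 in base 14 is B7419CDD45537C071952CD18077399.
Digit sum: 11+7+4+1+9+12+13+13+4+5+5+3+7+12+0+7+1+9+5+2+12+13+1+8+0+7+7+3+9+9 = 199.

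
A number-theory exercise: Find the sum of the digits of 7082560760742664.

7+0+8+2+5+6+0+7+6+0+7+4+2+6+6+4 = 70

70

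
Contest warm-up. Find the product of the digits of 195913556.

182250

1×9×5×9×1×3×5×5×6 = 182250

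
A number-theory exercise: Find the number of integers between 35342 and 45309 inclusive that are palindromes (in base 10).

The integers in [35342, 45309] that are palindromes (in base 10): 35353, 35453, 35553, 35653, 35753, 35853, …, 45154, 45254.
100 qualify.

100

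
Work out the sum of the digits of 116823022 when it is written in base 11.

116823022 in base 11 is 5AA41958.
Digit sum: 5+10+10+4+1+9+5+8 = 52.

52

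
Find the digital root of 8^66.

The digital root of n equals n mod 9 (or 9 when 9 | n), so we need 8^66 mod 9.
8^66 ≡ 1 (mod 9), so the digital root is 1.

1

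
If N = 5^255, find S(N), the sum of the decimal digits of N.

5^255 = 17272337110188889250772703725600799142232000728872562770047406940337183606324854115943015006944576453121094587892299327193990197893663893387306007554116149549372494220733642578125
Sum of its 179 digits: 773.

773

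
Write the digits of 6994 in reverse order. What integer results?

4996

Reversing 6994 gives 4996.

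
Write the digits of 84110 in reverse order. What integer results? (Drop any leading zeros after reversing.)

Reversing 84110 gives 1148.

1148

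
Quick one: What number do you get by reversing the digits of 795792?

Reversing 795792 gives 297597.

297597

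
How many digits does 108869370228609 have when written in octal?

16

108869370228609 in base 8 is 3060204010727601, which has 16 digits.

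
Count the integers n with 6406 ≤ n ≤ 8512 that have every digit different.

1069

The integers in [6406, 8512] that have every digit different: 6407, 6408, 6409, 6410, 6412, 6413, …, 8510, 8512.
1069 qualify.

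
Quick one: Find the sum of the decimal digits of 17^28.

17^28 = 28351092476867700887730107366063041
Sum of its 35 digits: 145.

145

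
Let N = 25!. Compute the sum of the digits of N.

72

25! = 15511210043330985984000000
Sum of its 26 digits: 72.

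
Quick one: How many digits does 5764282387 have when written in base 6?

5764282387 in base 6 is 2351552324311, which has 13 digits.

13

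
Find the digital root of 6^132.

The digital root of n equals n mod 9 (or 9 when 9 | n), so we need 6^132 mod 9.
6^132 ≡ 0 (mod 9), so the digital root is 9.

9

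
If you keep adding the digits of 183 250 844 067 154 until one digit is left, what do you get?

4

1+8+3+2+5+0+8+4+4+0+6+7+1+5+4 = 58
5+8 = 13
1+3 = 4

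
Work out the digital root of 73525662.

9

7+3+5+2+5+6+6+2 = 36
3+6 = 9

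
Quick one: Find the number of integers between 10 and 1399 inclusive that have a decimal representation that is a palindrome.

103

The integers in [10, 1399] that have a decimal representation that is a palindrome: 11, 22, 33, 44, 55, 66, …, 1221, 1331.
103 qualify.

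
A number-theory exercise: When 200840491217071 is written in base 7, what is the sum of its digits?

49

200840491217071 in base 7 is 60206150412634216.
Digit sum: 6+0+2+0+6+1+5+0+4+1+2+6+3+4+2+1+6 = 49.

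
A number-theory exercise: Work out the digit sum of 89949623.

50

8+9+9+4+9+6+2+3 = 50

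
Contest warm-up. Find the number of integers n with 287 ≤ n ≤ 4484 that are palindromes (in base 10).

The integers in [287, 4484] that are palindromes (in base 10): 292, 303, 313, 323, 333, 343, …, 4334, 4444.
106 qualify.

106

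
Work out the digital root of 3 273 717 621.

3+2+7+3+7+1+7+6+2+1 = 39
3+9 = 12
1+2 = 3
(Equivalently, 3 273 717 621 mod 9 = 3.)

3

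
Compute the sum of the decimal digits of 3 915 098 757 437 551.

3+9+1+5+0+9+8+7+5+7+4+3+7+5+5+1 = 79

79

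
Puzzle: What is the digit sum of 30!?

30! = 265252859812191058636308480000000
Sum of its 33 digits: 117.

117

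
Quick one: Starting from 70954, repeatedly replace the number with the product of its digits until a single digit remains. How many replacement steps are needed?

1

70954 → 0 (1 step)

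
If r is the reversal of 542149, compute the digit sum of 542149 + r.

32

Reversal of 542149 is 941245; 542149 + 941245 = 1483394.
Digit sum of 1483394: 1+4+8+3+3+9+4 = 32.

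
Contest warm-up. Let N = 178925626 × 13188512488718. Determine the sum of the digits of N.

110

178925626 × 13188512488718 = 2359762853052686087468
Sum of its 22 digits: 110.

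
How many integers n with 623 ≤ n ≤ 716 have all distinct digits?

The integers in [623, 716] that have all distinct digits: 623, 624, 625, 627, 628, 629, …, 715, 716.
68 qualify.

68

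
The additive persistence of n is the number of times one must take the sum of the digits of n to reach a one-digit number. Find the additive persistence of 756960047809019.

2

756960047809019 → 71 → 8 (2 steps)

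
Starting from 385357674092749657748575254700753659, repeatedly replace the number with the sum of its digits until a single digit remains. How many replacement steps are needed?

3

385357674092749657748575254700753659 → 186 → 15 → 6 (3 steps)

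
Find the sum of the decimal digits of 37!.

153

37! = 13763753091226345046315979581580902400000000
Sum of its 44 digits: 153.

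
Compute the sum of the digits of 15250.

1+5+2+5+0 = 13

13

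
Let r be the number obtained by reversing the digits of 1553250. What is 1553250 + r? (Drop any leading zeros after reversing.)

Reverse of 1553250 is 523551.
1553250 + 523551 = 2076801

2076801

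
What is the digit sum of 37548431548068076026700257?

108

3+7+5+4+8+4+3+1+5+4+8+0+6+8+0+7+6+0+2+6+7+0+0+2+5+7 = 108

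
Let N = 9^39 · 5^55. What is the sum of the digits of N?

9^39 · 5^55 = 4558354601630526011299812061602702930873665110311776516027748584747314453125
Sum of its 76 digits: 297.

297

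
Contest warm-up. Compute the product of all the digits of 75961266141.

7×5×9×6×1×2×6×6×1×4×1 = 544320

544320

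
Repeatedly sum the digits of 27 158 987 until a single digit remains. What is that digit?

2

2+7+1+5+8+9+8+7 = 47
4+7 = 11
1+1 = 2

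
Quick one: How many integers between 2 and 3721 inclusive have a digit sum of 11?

231

The integers in [2, 3721] that have a digit sum of 11: 29, 38, 47, 56, 65, 74, …, 3701, 3710.
231 qualify.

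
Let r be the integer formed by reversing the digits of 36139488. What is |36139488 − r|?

52353675

Reverse of 36139488 is 88493163.
|36139488 − 88493163| = 52353675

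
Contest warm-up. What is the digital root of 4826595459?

4+8+2+6+5+9+5+4+5+9 = 57
5+7 = 12
1+2 = 3
(Equivalently, 4826595459 mod 9 = 3.)

3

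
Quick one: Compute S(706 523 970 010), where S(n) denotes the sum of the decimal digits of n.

40

7+0+6+5+2+3+9+7+0+0+1+0 = 40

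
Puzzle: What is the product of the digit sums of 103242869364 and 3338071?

S(103242869364) = 1+0+3+2+4+2+8+6+9+3+6+4 = 48.
S(3338071) = 3+3+3+8+0+7+1 = 25.
48 · 25 = 1200.

1200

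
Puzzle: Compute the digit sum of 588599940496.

5+8+8+5+9+9+9+4+0+4+9+6 = 76

76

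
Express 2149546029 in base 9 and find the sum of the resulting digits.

2149546029 in base 9 is 5483666726.
Digit sum: 5+4+8+3+6+6+6+7+2+6 = 53.

53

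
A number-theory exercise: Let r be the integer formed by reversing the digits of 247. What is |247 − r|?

495

Reverse of 247 is 742.
|247 − 742| = 495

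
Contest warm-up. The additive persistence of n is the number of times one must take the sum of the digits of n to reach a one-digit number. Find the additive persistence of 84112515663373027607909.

3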